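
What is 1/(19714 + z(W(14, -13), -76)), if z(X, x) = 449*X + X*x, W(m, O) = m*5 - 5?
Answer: 1/43959 ≈ 2.2748e-5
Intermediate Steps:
W(m, O) = -5 + 5*m (W(m, O) = 5*m - 5 = -5 + 5*m)
1/(19714 + z(W(14, -13), -76)) = 1/(19714 + (-5 + 5*14)*(449 - 76)) = 1/(19714 + (-5 + 70)*373) = 1/(19714 + 65*373) = 1/(19714 + 24245) = 1/43959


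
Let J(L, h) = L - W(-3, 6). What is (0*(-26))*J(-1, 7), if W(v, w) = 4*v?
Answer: 0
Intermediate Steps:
J(L, h) = 12 + L (J(L, h) = L - 4*(-3) = L - 1*(-12) = L + 12 = 12 + L)
(0*(-26))*J(-1, 7) = (0*(-26))*(12 - 1) = 0*11 = 0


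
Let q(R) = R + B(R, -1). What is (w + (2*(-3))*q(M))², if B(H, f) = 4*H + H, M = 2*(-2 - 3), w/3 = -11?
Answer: 106929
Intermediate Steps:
w = -33 (w = 3*(-11) = -33)
M = -10 (M = 2*(-5) = -10)
B(H, f) = 5*H
q(R) = 6*R (q(R) = R + 5*R = 6*R)
(w + (2*(-3))*q(M))² = (-33 + (2*(-3))*(6*(-10)))² = (-33 - 6*(-60))² = (-33 + 360)² = 327² = 106929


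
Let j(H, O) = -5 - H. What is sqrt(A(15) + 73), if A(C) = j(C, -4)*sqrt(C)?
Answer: sqrt(73 - 20*sqrt(15)) ≈ 2.1118*I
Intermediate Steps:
A(C) = sqrt(C)*(-5 - C) (A(C) = (-5 - C)*sqrt(C) = sqrt(C)*(-5 - C))
sqrt(A(15) + 73) = sqrt(sqrt(15)*(-5 - 1*15) + 73) = sqrt(sqrt(15)*(-5 - 15) + 73) = sqrt(sqrt(15)*(-20) + 73) = sqrt(-20*sqrt(15) + 73) = sqrt(73 - 20*sqrt(15))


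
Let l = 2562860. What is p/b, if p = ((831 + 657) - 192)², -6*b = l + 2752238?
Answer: -5038848/2657549 ≈ -1.8961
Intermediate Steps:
b = -2657549/3 (b = -(2562860 + 2752238)/6 = -⅙*5315098 = -2657549/3 ≈ -8.8585e+5)
p = 1679616 (p = (1488 - 192)² = 1296² = 1679616)
p/b = 1679616/(-2657549/3) = 1679616*(-3/2657549) = -5038848/2657549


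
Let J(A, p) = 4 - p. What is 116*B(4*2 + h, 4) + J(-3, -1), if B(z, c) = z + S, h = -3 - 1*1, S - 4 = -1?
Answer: 817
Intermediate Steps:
S = 3 (S = 4 - 1 = 3)
h = -4 (h = -3 - 1 = -4)
B(z, c) = 3 + z (B(z, c) = z + 3 = 3 + z)
116*B(4*2 + h, 4) + J(-3, -1) = 116*(3 + (4*2 - 4)) + (4 - 1*(-1)) = 116*(3 + (8 - 4)) + (4 + 1) = 116*(3 + 4) + 5 = 116*7 + 5 = 812 + 5 = 817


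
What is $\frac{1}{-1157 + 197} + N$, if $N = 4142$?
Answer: $\frac{3976319}{960} \approx 4142.0$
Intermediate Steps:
$\frac{1}{-1157 + 197} + N = \frac{1}{-1157 + 197} + 4142 = \frac{1}{-960} + 4142 = - \frac{1}{960} + 4142 = \frac{3976319}{960}$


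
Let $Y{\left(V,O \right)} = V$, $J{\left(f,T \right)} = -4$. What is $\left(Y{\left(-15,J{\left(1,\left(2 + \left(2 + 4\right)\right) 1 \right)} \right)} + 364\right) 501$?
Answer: $174849$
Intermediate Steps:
$\left(Y{\left(-15,J{\left(1,\left(2 + \left(2 + 4\right)\right) 1 \right)} \right)} + 364\right) 501 = \left(-15 + 364\right) 501 = 349 \cdot 501 = 174849$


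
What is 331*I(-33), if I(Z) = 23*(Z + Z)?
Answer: -502458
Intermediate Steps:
I(Z) = 46*Z (I(Z) = 23*(2*Z) = 46*Z)
331*I(-33) = 331*(46*(-33)) = 331*(-1518) = -502458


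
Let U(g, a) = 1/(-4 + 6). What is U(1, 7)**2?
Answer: 1/4 ≈ 0.25000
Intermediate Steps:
U(g, a) = 1/2
U(1, 7)**2 = (1/2)**2 = 1/4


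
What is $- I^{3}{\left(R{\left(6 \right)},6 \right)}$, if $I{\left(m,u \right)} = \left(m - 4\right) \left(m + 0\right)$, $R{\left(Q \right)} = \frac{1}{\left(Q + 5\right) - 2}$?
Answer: $\frac{42875}{531441} \approx 0.080677$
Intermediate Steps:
$R{\left(Q \right)} = \frac{1}{3 + Q}$ ($R{\left(Q \right)} = \frac{1}{\left(5 + Q\right) - 2} = \frac{1}{3 + Q}$)
$I{\left(m,u \right)} = m \left(-4 + m\right)$ ($I{\left(m,u \right)} = \left(-4 + m\right) m = m \left(-4 + m\right)$)
$- I^{3}{\left(R{\left(6 \right)},6 \right)} = - \left(\frac{-4 + \frac{1}{3 + 6}}{3 + 6}\right)^{3} = - \left(\frac{-4 + \frac{1}{9}}{9}\right)^{3} = - \left(\frac{1}{9} \left(- \frac{35}{9}\right)\right)^{3} = - \left(- \frac{35}{81}\right)^{3} = \left(-1\right) \left(- \frac{42875}{531441}\right) = \frac{42875}{531441}$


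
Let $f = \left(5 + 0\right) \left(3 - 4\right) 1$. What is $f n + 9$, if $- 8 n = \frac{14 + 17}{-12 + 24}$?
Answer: $\frac{1019}{96} \approx 10.615$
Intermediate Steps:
$n = - \frac{31}{96}$ ($n = - \frac{\left(14 + 17\right) \frac{1}{-12 + 24}}{8} = - \frac{31 \cdot \frac{1}{12}}{8} = \left(- \frac{1}{8}\right) \frac{31}{12} = - \frac{31}{96} \approx -0.32292$)
$f = -5$ ($f = 5 \left(\left(-1\right) 1\right) = 5 \left(-1\right) = -5$)
$f n + 9 = \left(-5\right) \left(- \frac{31}{96}\right) + 9 = \frac{155}{96} + 9 = \frac{1019}{96}$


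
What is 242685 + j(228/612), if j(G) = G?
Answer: 12376954/51 ≈ 2.4269e+5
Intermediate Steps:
242685 + j(228/612) = 242685 + 228/612 = 242685 + 228*(1/612) = 242685 + 19/51 = 12376954/51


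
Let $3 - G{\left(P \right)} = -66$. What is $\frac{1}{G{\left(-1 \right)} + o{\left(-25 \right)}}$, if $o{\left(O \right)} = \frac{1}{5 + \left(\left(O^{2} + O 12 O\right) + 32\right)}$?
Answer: $\frac{8162}{563179} \approx 0.014493$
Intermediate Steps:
$G{\left(P \right)} = 69$ ($G{\left(P \right)} = 3 - -66 = 3 + 66 = 69$)
$o{\left(O \right)} = \frac{1}{37 + 13 O^{2}}$ ($o{\left(O \right)} = \frac{1}{5 + \left(\left(O^{2} + 12 O O\right) + 32\right)} = \frac{1}{5 + \left(\left(O^{2} + 12 O^{2}\right) + 32\right)} = \frac{1}{5 + \left(13 O^{2} + 32\right)} = \frac{1}{5 + \left(32 + 13 O^{2}\right)} = \frac{1}{37 + 13 O^{2}}$)
$\frac{1}{G{\left(-1 \right)} + o{\left(-25 \right)}} = \frac{1}{69 + \frac{1}{37 + 13 \left(-25\right)^{2}}} = \frac{1}{69 + \frac{1}{37 + 13 \cdot 625}} = \frac{1}{69 + \frac{1}{37 + 8125}} = \frac{1}{69 + \frac{1}{8162}} = \frac{1}{\frac{563179}{8162}} = \frac{8162}{563179}$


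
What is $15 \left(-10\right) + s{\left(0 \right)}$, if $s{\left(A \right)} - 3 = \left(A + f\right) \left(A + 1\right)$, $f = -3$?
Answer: $-150$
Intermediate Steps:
$s{\left(A \right)} = 3 + \left(1 + A\right) \left(-3 + A\right)$ ($s{\left(A \right)} = 3 + \left(A - 3\right) \left(A + 1\right) = 3 + \left(-3 + A\right) \left(1 + A\right) = 3 + \left(1 + A\right) \left(-3 + A\right)$)
$15 \left(-10\right) + s{\left(0 \right)} = 15 \left(-10\right) + 0 \left(-2 + 0\right) = -150 + 0 \left(-2\right) = -150 + 0 = -150$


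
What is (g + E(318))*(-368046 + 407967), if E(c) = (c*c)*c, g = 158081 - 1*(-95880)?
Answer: 1293895219953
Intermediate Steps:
g = 253961 (g = 158081 + 95880 = 253961)
E(c) = c³ (E(c) = c²*c = c³)
(g + E(318))*(-368046 + 407967) = (253961 + 318³)*(-368046 + 407967) = (253961 + 32157432)*39921 = 32411393*39921 = 1293895219953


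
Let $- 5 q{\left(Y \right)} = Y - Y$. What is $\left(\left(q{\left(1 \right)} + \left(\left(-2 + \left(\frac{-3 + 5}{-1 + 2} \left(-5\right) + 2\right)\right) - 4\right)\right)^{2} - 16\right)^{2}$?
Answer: $32400$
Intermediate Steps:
$q{\left(Y \right)} = 0$ ($q{\left(Y \right)} = - \frac{Y - Y}{5} = \left(- \frac{1}{5}\right) 0 = 0$)
$\left(\left(q{\left(1 \right)} + \left(\left(-2 + \left(\frac{-3 + 5}{-1 + 2} \left(-5\right) + 2\right)\right) - 4\right)\right)^{2} - 16\right)^{2} = \left(\left(0 + \left(\left(-2 + \left(\frac{-3 + 5}{-1 + 2} \left(-5\right) + 2\right)\right) - 4\right)\right)^{2} - 16\right)^{2} = \left(\left(0 + \left(\left(-2 + \left(\frac{2}{1} \left(-5\right) + 2\right)\right) - 4\right)\right)^{2} - 16\right)^{2} = \left(\left(0 + \left(\left(-2 + \left(2 \cdot 1 \left(-5\right) + 2\right)\right) - 4\right)\right)^{2} - 16\right)^{2} = \left(\left(0 + \left(\left(-2 + \left(2 \left(-5\right) + 2\right)\right) - 4\right)\right)^{2} - 16\right)^{2} = \left(\left(0 + \left(\left(-2 + \left(-10 + 2\right)\right) - 4\right)\right)^{2} - 16\right)^{2} = \left(\left(0 - 14\right)^{2} - 16\right)^{2} = \left(\left(-14\right)^{2} - 16\right)^{2} = \left(196 - 16\right)^{2} = 180^{2} = 32400$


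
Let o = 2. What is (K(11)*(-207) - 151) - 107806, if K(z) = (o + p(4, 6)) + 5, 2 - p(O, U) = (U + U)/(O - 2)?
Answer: -108578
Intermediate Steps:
p(O, U) = 2 - 2*U/(-2 + O) (p(O, U) = 2 - (U + U)/(O - 2) = 2 - 2*U/(-2 + O))
K(z) = 3 (K(z) = (2 + 2*(-2 + 4 - 1*6)/(-2 + 4)) + 5 = (2 + 2*(-2 + 4 - 6)/2) + 5 = (2 + 2*(½)*(-4)) + 5 = (2 - 4) + 5 = -2 + 5 = 3)
(K(11)*(-207) - 151) - 107806 = (3*(-207) - 151) - 107806 = (-621 - 151) - 107806 = -772 - 107806 = -108578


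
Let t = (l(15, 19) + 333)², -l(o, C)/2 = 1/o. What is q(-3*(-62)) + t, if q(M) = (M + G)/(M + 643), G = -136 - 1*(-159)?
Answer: 20667057646/186525 ≈ 1.1080e+5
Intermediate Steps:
G = 23 (G = -136 + 159 = 23)
q(M) = (23 + M)/(643 + M) (q(M) = (M + 23)/(M + 643) = (23 + M)/(643 + M))
l(o, C) = -2/o
t = 24930049/225 (t = (-2/15 + 333)² = (4993/15)² = 24930049/225 ≈ 1.1080e+5)
q(-3*(-62)) + t = (23 - 3*(-62))/(643 - 3*(-62)) + 24930049/225 = (23 + 186)/(643 + 186) + 24930049/225 = 209/829 + 24930049/225 = 20667057646/186525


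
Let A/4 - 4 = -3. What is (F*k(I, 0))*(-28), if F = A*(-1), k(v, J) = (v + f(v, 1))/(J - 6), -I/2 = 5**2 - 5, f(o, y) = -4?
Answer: 2464/3 ≈ 821.33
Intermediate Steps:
A = 4 (A = 16 + 4*(-3) = 16 - 12 = 4)
I = -40 (I = -2*(5**2 - 5) = -2*(25 - 5) = -2*20 = -40)
k(v, J) = (-4 + v)/(-6 + J) (k(v, J) = (v - 4)/(J - 6) = (-4 + v)/(-6 + J))
F = -4 (F = 4*(-1) = -4)
(F*k(I, 0))*(-28) = -4*(-4 - 40)/(-6 + 0)*(-28) = -4*(-44)/(-6)*(-28) = -(-2)*(-44)/3*(-28) = -4*22/3*(-28) = -88/3*(-28) = 2464/3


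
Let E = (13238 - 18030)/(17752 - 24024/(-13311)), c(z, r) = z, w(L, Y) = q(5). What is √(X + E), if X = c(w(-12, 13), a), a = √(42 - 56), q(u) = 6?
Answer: √34723454526159/2461676 ≈ 2.3938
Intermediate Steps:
w(L, Y) = 6
a = I*√14 (a = √(-14) = I*√14 ≈ 3.7417*I)
X = 6
E = -2657763/9846704 (E = -4792/(17752 - 24024*(-1/13311)) = -4792/(17752 + 8008/4437) = -4792/78773632/4437 = -4792*4437/78773632 = -2657763/9846704 ≈ -0.26991)
√(X + E) = √(6 - 2657763/9846704) = √(56422461/9846704) = √34723454526159/2461676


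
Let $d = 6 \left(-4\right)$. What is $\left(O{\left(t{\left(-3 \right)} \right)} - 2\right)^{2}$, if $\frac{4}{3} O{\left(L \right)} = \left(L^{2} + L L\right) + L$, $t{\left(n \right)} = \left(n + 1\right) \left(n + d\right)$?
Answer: $\frac{77880625}{4} \approx 1.947 \cdot 10^{7}$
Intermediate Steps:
$d = -24$
$t{\left(n \right)} = \left(1 + n\right) \left(-24 + n\right)$ ($t{\left(n \right)} = \left(n + 1\right) \left(n - 24\right) = \left(1 + n\right) \left(-24 + n\right)$)
$O{\left(L \right)} = \frac{3 L^{2}}{2} + \frac{3 L}{4}$ ($O{\left(L \right)} = \frac{3 \left(\left(L^{2} + L L\right) + L\right)}{4} = \frac{3 \left(\left(L^{2} + L^{2}\right) + L\right)}{4} = \frac{3 \left(2 L^{2} + L\right)}{4} = \frac{3 \left(L + 2 L^{2}\right)}{4} = \frac{3 L^{2}}{2} + \frac{3 L}{4}$)
$\left(O{\left(t{\left(-3 \right)} \right)} - 2\right)^{2} = \left(\frac{3 \left(-24 + \left(-3\right)^{2} - -69\right) \left(1 + 2 \left(-24 + \left(-3\right)^{2} - -69\right)\right)}{4} - 2\right)^{2} = \left(\frac{3 \left(-24 + 9 + 69\right) \left(1 + 2 \left(-24 + 9 + 69\right)\right)}{4} - 2\right)^{2} = \left(\frac{3}{4} \cdot 54 \left(1 + 2 \cdot 54\right) - 2\right)^{2} = \left(\frac{3}{4} \cdot 54 \left(1 + 108\right) - 2\right)^{2} = \left(\frac{3}{4} \cdot 54 \cdot 109 - 2\right)^{2} = \left(\frac{8829}{2} - 2\right)^{2} = \left(\frac{8825}{2}\right)^{2} = \frac{77880625}{4}$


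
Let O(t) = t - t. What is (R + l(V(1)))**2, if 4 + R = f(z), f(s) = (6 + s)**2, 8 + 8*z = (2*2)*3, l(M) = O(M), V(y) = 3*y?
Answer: 23409/16 ≈ 1463.1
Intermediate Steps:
O(t) = 0
l(M) = 0
z = 1/2 (z = -1 + ((2*2)*3)/8 = -1 + (4*3)/8 = -1 + (1/8)*12 = -1 + 3/2 = 1/2 ≈ 0.50000)
R = 153/4 (R = -4 + (6 + 1/2)**2 = -4 + (13/2)**2 = -4 + 169/4 = 153/4 ≈ 38.250)
(R + l(V(1)))**2 = (153/4 + 0)**2 = (153/4)**2 = 23409/16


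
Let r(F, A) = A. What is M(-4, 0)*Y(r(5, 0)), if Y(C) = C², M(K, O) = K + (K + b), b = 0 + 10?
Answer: 0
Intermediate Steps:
b = 10
M(K, O) = 10 + 2*K (M(K, O) = K + (K + 10) = K + (10 + K) = 10 + 2*K)
M(-4, 0)*Y(r(5, 0)) = (10 + 2*(-4))*0² = (10 - 8)*0 = 2*0 = 0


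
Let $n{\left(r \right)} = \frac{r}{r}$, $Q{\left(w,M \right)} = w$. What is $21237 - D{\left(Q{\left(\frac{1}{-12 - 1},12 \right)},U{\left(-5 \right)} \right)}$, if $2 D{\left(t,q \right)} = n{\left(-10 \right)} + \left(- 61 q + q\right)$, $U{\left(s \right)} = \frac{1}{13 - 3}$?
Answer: $\frac{42479}{2} \approx 21240.0$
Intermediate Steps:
$U{\left(s \right)} = \frac{1}{10}$
$n{\left(r \right)} = 1$
$D{\left(t,q \right)} = \frac{1}{2} - 30 q$ ($D{\left(t,q \right)} = \frac{1 + \left(- 61 q + q\right)}{2} = \frac{1 - 60 q}{2} = \frac{1}{2} - 30 q$)
$21237 - D{\left(Q{\left(\frac{1}{-12 - 1},12 \right)},U{\left(-5 \right)} \right)} = 21237 - \left(\frac{1}{2} - 3\right) = 21237 - - \frac{5}{2} = 21237 + \frac{5}{2} = \frac{42479}{2}$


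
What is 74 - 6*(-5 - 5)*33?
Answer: 2054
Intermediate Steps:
74 - 6*(-5 - 5)*33 = 74 - 6*(-10)*33 = 74 + 60*33 = 74 + 1980 = 2054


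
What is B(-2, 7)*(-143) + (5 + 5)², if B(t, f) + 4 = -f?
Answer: 1673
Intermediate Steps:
B(t, f) = -4 - f
B(-2, 7)*(-143) + (5 + 5)² = (-4 - 1*7)*(-143) + (5 + 5)² = (-4 - 7)*(-143) + 10² = -11*(-143) + 100 = 1573 + 100 = 1673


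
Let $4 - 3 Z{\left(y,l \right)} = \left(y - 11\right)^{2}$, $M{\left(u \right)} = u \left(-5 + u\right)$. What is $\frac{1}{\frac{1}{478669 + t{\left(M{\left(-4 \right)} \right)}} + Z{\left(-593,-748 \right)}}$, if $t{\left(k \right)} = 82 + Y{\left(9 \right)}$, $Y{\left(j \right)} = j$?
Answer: $- \frac{478760}{58219131039} \approx -8.2234 \cdot 10^{-6}$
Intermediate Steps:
$Z{\left(y,l \right)} = \frac{4}{3} - \frac{\left(-11 + y\right)^{2}}{3}$ ($Z{\left(y,l \right)} = \frac{4}{3} - \frac{\left(y - 11\right)^{2}}{3} = \frac{4}{3} - \frac{\left(-11 + y\right)^{2}}{3}$)
$t{\left(k \right)} = 91$ ($t{\left(k \right)} = 82 + 9 = 91$)
$\frac{1}{\frac{1}{478669 + t{\left(M{\left(-4 \right)} \right)}} + Z{\left(-593,-748 \right)}} = \frac{1}{\frac{1}{478669 + 91} + \left(\frac{4}{3} - \frac{\left(-11 - 593\right)^{2}}{3}\right)} = \frac{1}{\frac{1}{478760} + \left(\frac{4}{3} - \frac{\left(-604\right)^{2}}{3}\right)} = \frac{1}{\frac{1}{478760} + \left(\frac{4}{3} - \frac{364816}{3}\right)} = \frac{1}{\frac{1}{478760} - 121604} = \frac{1}{- \frac{58219131039}{478760}} = - \frac{478760}{58219131039}$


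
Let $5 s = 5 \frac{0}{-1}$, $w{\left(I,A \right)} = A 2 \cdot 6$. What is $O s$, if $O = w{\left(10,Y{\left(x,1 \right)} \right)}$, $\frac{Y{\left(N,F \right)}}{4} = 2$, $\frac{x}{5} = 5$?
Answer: $0$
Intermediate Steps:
$x = 25$ ($x = 5 \cdot 5 = 25$)
$Y{\left(N,F \right)} = 8$ ($Y{\left(N,F \right)} = 4 \cdot 2 = 8$)
$w{\left(I,A \right)} = 12 A$ ($w{\left(I,A \right)} = 2 A 6 = 12 A$)
$O = 96$ ($O = 12 \cdot 8 = 96$)
$s = 0$ ($s = \frac{5 \frac{0}{-1}}{5} = \frac{5 \cdot 0 \left(-1\right)}{5} = \frac{5 \cdot 0}{5} = \frac{1}{5} \cdot 0 = 0$)
$O s = 96 \cdot 0 = 0$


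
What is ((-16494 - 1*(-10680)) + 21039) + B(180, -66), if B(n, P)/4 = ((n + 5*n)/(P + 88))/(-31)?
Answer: 5189565/341 ≈ 15219.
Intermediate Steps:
B(n, P) = -24*n/(31*(88 + P)) (B(n, P) = 4*(((n + 5*n)/(P + 88))/(-31)) = 4*(((6*n)/(88 + P))*(-1/31)) = 4*((6*n/(88 + P))*(-1/31)) = 4*(-6*n/(31*(88 + P))) = -24*n/(31*(88 + P)))
((-16494 - 1*(-10680)) + 21039) + B(180, -66) = ((-16494 - 1*(-10680)) + 21039) - 24*180/(2728 + 31*(-66)) = ((-16494 + 10680) + 21039) - 24*180/(2728 - 2046) = (-5814 + 21039) - 24*180/682 = 15225 - 24*180*1/682 = 15225 - 2160/341 = 5189565/341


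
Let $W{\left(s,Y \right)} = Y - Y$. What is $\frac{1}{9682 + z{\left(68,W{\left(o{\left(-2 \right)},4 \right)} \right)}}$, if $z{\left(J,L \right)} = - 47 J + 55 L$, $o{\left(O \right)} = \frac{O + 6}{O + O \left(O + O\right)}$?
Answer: $\frac{1}{6486} \approx 0.00015418$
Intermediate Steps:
$o{\left(O \right)} = \frac{6 + O}{O + 2 O^{2}}$ ($o{\left(O \right)} = \frac{6 + O}{O + O 2 O} = \frac{6 + O}{O + 2 O^{2}}$)
$W{\left(s,Y \right)} = 0$
$\frac{1}{9682 + z{\left(68,W{\left(o{\left(-2 \right)},4 \right)} \right)}} = \frac{1}{9682 + \left(\left(-47\right) 68 + 55 \cdot 0\right)} = \frac{1}{9682 + \left(-3196 + 0\right)} = \frac{1}{9682 - 3196} = \frac{1}{6486}$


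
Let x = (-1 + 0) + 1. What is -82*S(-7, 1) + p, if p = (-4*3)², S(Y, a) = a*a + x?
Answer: 62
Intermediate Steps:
x = 0 (x = -1 + 1 = 0)
S(Y, a) = a² (S(Y, a) = a*a + 0 = a² + 0 = a²)
p = 144 (p = (-12)² = 144)
-82*S(-7, 1) + p = -82*1² + 144 = -82*1 + 144 = -82 + 144 = 62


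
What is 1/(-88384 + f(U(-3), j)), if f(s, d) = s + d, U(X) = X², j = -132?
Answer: -1/88507 ≈ -1.1299e-5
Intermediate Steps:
f(s, d) = d + s
1/(-88384 + f(U(-3), j)) = 1/(-88384 + (-132 + (-3)²)) = 1/(-88384 + (-132 + 9)) = 1/(-88384 - 123) = 1/(-88507) = -1/88507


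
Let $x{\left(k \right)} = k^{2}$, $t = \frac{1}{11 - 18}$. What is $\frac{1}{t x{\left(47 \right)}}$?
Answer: $- \frac{7}{2209} \approx -0.0031689$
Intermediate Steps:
$t = - \frac{1}{7}$ ($t = \frac{1}{-7} = - \frac{1}{7} \approx -0.14286$)
$\frac{1}{t x{\left(47 \right)}} = \frac{1}{\left(- \frac{1}{7}\right) 47^{2}} = \frac{1}{\left(- \frac{1}{7}\right) 2209} = \frac{1}{- \frac{2209}{7}} = - \frac{7}{2209}$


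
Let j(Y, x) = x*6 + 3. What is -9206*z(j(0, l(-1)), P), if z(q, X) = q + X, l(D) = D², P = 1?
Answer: -92060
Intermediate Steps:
j(Y, x) = 3 + 6*x (j(Y, x) = 6*x + 3 = 3 + 6*x)
z(q, X) = X + q
-9206*z(j(0, l(-1)), P) = -9206*(1 + (3 + 6*(-1)²)) = -9206*(1 + (3 + 6*1)) = -9206*(1 + (3 + 6)) = -9206*(1 + 9) = -9206*10 = -92060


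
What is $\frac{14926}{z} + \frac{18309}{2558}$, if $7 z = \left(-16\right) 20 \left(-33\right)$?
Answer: $\frac{115151999}{6753120} \approx 17.052$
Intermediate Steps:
$z = \frac{10560}{7}$ ($z = \frac{\left(-16\right) 20 \left(-33\right)}{7} = \frac{\left(-320\right) \left(-33\right)}{7} = \frac{1}{7} \cdot 10560 = \frac{10560}{7} \approx 1508.6$)
$\frac{14926}{z} + \frac{18309}{2558} = \frac{14926}{\frac{10560}{7}} + \frac{18309}{2558} = 14926 \cdot \frac{7}{10560} + 18309 \cdot \frac{1}{2558} = \frac{52241}{5280} + \frac{18309}{2558} = \frac{115151999}{6753120}$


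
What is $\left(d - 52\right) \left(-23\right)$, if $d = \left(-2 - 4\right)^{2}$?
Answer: $368$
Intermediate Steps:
$d = 36$ ($d = \left(-6\right)^{2} = 36$)
$\left(d - 52\right) \left(-23\right) = \left(36 - 52\right) \left(-23\right) = \left(-16\right) \left(-23\right) = 368$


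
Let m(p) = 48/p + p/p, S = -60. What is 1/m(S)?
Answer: 5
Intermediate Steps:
m(p) = 1 + 48/p (m(p) = 48/p + 1 = 1 + 48/p)
1/m(S) = 1/((48 - 60)/(-60)) = 1/(-1/60*(-12)) = 1/(⅕) = 5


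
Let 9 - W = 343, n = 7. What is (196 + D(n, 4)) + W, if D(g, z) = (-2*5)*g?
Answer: -208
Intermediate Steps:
W = -334 (W = 9 - 1*343 = 9 - 343 = -334)
D(g, z) = -10*g
(196 + D(n, 4)) + W = (196 - 10*7) - 334 = (196 - 70) - 334 = 126 - 334 = -208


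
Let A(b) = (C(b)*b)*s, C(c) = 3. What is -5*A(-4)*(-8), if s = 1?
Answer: -480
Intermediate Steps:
A(b) = 3*b (A(b) = (3*b)*1 = 3*b)
-5*A(-4)*(-8) = -15*(-4)*(-8) = -5*(-12)*(-8) = 60*(-8) = -480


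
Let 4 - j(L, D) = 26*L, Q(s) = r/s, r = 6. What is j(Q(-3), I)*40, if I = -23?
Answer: 2240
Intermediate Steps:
Q(s) = 6/s
j(L, D) = 4 - 26*L
j(Q(-3), I)*40 = (4 - 156/(-3))*40 = (4 - 156*(-1)/3)*40 = (4 - 26*(-2))*40 = (4 + 52)*40 = 56*40 = 2240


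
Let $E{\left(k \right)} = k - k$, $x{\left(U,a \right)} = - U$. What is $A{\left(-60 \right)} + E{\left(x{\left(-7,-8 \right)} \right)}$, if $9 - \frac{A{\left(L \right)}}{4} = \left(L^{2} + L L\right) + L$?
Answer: $-28524$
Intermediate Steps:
$E{\left(k \right)} = 0$
$A{\left(L \right)} = 36 - 8 L^{2} - 4 L$ ($A{\left(L \right)} = 36 - 4 \left(\left(L^{2} + L L\right) + L\right) = 36 - 4 \left(\left(L^{2} + L^{2}\right) + L\right) = 36 - 4 \left(2 L^{2} + L\right) = 36 - 4 \left(L + 2 L^{2}\right) = 36 - \left(4 L + 8 L^{2}\right) = 36 - 8 L^{2} - 4 L$)
$A{\left(-60 \right)} + E{\left(x{\left(-7,-8 \right)} \right)} = \left(36 - 8 \left(-60\right)^{2} - -240\right) + 0 = \left(36 - 28800 + 240\right) + 0 = -28524 + 0 = -28524$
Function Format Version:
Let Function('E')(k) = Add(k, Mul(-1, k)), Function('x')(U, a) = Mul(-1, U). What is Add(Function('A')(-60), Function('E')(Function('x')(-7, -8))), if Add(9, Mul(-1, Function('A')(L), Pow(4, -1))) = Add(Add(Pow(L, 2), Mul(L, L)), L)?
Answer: -28524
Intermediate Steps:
Function('E')(k) = 0
Function('A')(L) = Add(36, Mul(-8, Pow(L, 2)), Mul(-4, L)) (Function('A')(L) = Add(36, Mul(-4, Add(Add(Pow(L, 2), Mul(L, L)), L))) = Add(36, Mul(-4, Add(Add(Pow(L, 2), Pow(L, 2)), L))) = Add(36, Mul(-4, Add(Mul(2, Pow(L, 2)), L))) = Add(36, Mul(-4, Add(L, Mul(2, Pow(L, 2))))) = Add(36, Add(Mul(-8, Pow(L, 2)), Mul(-4, L))) = Add(36, Mul(-8, Pow(L, 2)), Mul(-4, L)))
Add(Function('A')(-60), Function('E')(Function('x')(-7, -8))) = Add(Add(36, Mul(-8, Pow(-60, 2)), Mul(-4, -60)), 0) = Add(Add(36, Mul(-8, 3600), 240), 0) = Add(Add(36, -28800, 240), 0) = Add(-28524, 0) = -28524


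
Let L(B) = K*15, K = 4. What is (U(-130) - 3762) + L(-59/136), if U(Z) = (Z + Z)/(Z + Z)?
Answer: -3701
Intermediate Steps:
U(Z) = 1 (U(Z) = (2*Z)/((2*Z)) = (2*Z)*(1/(2*Z)) = 1)
L(B) = 60 (L(B) = 4*15 = 60)
(U(-130) - 3762) + L(-59/136) = (1 - 3762) + 60 = -3761 + 60 = -3701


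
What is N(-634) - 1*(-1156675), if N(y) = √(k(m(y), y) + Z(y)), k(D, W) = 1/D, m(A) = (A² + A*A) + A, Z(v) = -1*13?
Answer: 1156675 + I*√8388321285414/803278 ≈ 1.1567e+6 + 3.6056*I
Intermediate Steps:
Z(v) = -13
m(A) = A + 2*A² (m(A) = (A² + A²) + A = 2*A² + A = A + 2*A²)
N(y) = √(-13 + 1/(y*(1 + 2*y))) (N(y) = √(1/(y*(1 + 2*y)) - 13) = √(-13 + 1/(y*(1 + 2*y))))
N(-634) - 1*(-1156675) = √((1 - 13*(-634)*(1 + 2*(-634)))/((-634)*(1 + 2*(-634)))) - 1*(-1156675) = √(-(1 - 13*(-634)*(1 - 1268))/(634*(1 - 1268))) + 1156675 = √(-1/634*(1 - 13*(-634)*(-1267))/(-1267)) + 1156675 = √(-1/634*(-1/1267)*(1 - 10442614)) + 1156675 = √(-1/634*(-1/1267)*(-10442613)) + 1156675 = √(-10442613/803278) + 1156675 = I*√8388321285414/803278 + 1156675 = 1156675 + I*√8388321285414/803278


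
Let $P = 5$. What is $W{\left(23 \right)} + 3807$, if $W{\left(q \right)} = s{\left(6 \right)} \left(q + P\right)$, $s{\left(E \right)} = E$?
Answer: $3975$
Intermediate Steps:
$W{\left(q \right)} = 30 + 6 q$ ($W{\left(q \right)} = 6 \left(q + 5\right) = 6 \left(5 + q\right) = 30 + 6 q$)
$W{\left(23 \right)} + 3807 = \left(30 + 6 \cdot 23\right) + 3807 = \left(30 + 138\right) + 3807 = 168 + 3807 = 3975$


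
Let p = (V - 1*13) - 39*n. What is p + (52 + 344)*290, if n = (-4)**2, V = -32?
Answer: 114171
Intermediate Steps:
n = 16
p = -669 (p = (-32 - 1*13) - 39*16 = (-32 - 13) - 624 = -45 - 624 = -669)
p + (52 + 344)*290 = -669 + (52 + 344)*290 = -669 + 396*290 = -669 + 114840 = 114171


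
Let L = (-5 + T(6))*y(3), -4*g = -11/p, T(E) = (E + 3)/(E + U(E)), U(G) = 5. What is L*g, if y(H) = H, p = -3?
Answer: 23/2 ≈ 11.500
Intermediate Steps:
T(E) = (3 + E)/(5 + E) (T(E) = (E + 3)/(E + 5) = (3 + E)/(5 + E))
g = -11/12 (g = -(-11)/(4*(-3)) = -(-11)*(-1)/(4*3) = -¼*11/3 = -11/12 ≈ -0.91667)
L = -138/11 (L = (-5 + (3 + 6)/(5 + 6))*3 = (-5 + 9/11)*3 = -46/11*3 = -138/11 ≈ -12.545)
L*g = -138/11*(-11/12) = 23/2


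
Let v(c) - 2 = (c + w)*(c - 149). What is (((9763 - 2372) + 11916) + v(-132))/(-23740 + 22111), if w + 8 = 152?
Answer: -15937/1629 ≈ -9.7833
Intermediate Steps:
w = 144 (w = -8 + 152 = 144)
v(c) = 2 + (-149 + c)*(144 + c) (v(c) = 2 + (c + 144)*(c - 149) = 2 + (144 + c)*(-149 + c) = 2 + (-149 + c)*(144 + c))
(((9763 - 2372) + 11916) + v(-132))/(-23740 + 22111) = (((9763 - 2372) + 11916) + (-21454 + (-132)**2 - 5*(-132)))/(-23740 + 22111) = ((7391 + 11916) + (-21454 + 17424 + 660))/(-1629) = (19307 - 3370)*(-1/1629) = 15937*(-1/1629) = -15937/1629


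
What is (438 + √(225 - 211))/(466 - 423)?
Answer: 438/43 + √14/43 ≈ 10.273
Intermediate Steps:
(438 + √(225 - 211))/(466 - 423) = (438 + √14)/43 = (438 + √14)*(1/43) = 438/43 + √14/43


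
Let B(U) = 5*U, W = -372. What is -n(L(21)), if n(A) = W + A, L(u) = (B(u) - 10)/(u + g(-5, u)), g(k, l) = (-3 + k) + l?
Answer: 12553/34 ≈ 369.21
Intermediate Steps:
g(k, l) = -3 + k + l
L(u) = (-10 + 5*u)/(-8 + 2*u) (L(u) = (5*u - 10)/(u + (-3 - 5 + u)) = (-10 + 5*u)/(u + (-8 + u)) = (-10 + 5*u)/(-8 + 2*u))
n(A) = -372 + A
-n(L(21)) = -(-372 + 5*(-2 + 21)/(2*(-4 + 21))) = -(-372 + (5/2)*19/17) = -(-372 + (5/2)*(1/17)*19) = -(-372 + 95/34) = -1*(-12553/34) = 12553/34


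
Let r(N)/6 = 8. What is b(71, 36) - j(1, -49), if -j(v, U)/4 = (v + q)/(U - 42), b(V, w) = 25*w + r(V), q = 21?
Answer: 86180/91 ≈ 947.03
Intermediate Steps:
r(N) = 48 (r(N) = 6*8 = 48)
b(V, w) = 48 + 25*w (b(V, w) = 25*w + 48 = 48 + 25*w)
j(v, U) = -4*(21 + v)/(-42 + U) (j(v, U) = -4*(v + 21)/(U - 42) = -4*(21 + v)/(-42 + U))
b(71, 36) - j(1, -49) = (48 + 25*36) - 4*(-21 - 1*1)/(-42 - 49) = (48 + 900) - 4*(-21 - 1)/(-91) = 948 - 4*(-1)*(-22)/91 = 948 - 1*88/91 = 948 - 88/91 = 86180/91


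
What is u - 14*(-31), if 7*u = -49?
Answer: 427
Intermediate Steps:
u = -7 (u = (⅐)*(-49) = -7)
u - 14*(-31) = -7 - 14*(-31) = -7 + 434 = 427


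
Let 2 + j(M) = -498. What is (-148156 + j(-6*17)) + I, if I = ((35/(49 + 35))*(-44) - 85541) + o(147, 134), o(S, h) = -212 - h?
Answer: -703684/3 ≈ -2.3456e+5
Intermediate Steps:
j(M) = -500 (j(M) = -2 - 498 = -500)
I = -257716/3 (I = ((35/(49 + 35))*(-44) - 85541) + (-212 - 1*134) = ((35/84)*(-44) - 85541) + (-212 - 134) = (((1/84)*35)*(-44) - 85541) - 346 = ((5/12)*(-44) - 85541) - 346 = (-55/3 - 85541) - 346 = -256678/3 - 346 = -257716/3 ≈ -85905.)
(-148156 + j(-6*17)) + I = (-148156 - 500) - 257716/3 = -148656 - 257716/3 = -703684/3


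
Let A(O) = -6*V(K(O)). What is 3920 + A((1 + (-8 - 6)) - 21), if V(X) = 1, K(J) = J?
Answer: 3914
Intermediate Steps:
A(O) = -6 (A(O) = -6*1 = -6)
3920 + A((1 + (-8 - 6)) - 21) = 3920 - 6 = 3914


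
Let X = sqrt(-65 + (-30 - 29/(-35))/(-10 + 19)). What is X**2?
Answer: -21496/315 ≈ -68.241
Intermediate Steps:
X = 2*I*sqrt(188090)/105 (X = sqrt(-65 + (-30 - 29*(-1/35))/9) = sqrt(-65 + (-30 + 29/35)*(1/9)) = sqrt(-65 - 1021/35*1/9) = sqrt(-65 - 1021/315) = sqrt(-21496/315) = 2*I*sqrt(188090)/105 ≈ 8.2608*I)
X**2 = (2*I*sqrt(188090)/105)**2 = -21496/315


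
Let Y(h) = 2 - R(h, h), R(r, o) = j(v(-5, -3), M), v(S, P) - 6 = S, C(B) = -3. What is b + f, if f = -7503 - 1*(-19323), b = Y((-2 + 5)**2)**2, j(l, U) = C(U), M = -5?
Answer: 11845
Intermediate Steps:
v(S, P) = 6 + S
j(l, U) = -3
R(r, o) = -3
Y(h) = 5 (Y(h) = 2 - 1*(-3) = 2 + 3 = 5)
b = 25 (b = 5**2 = 25)
f = 11820 (f = -7503 + 19323 = 11820)
b + f = 25 + 11820 = 11845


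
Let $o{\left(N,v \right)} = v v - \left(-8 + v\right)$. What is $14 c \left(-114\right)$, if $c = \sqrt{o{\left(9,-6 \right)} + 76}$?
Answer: $- 4788 \sqrt{14} \approx -17915.0$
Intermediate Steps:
$o{\left(N,v \right)} = 8 + v^{2} - v$ ($o{\left(N,v \right)} = v^{2} - \left(-8 + v\right) = 8 + v^{2} - v$)
$c = 3 \sqrt{14}$ ($c = \sqrt{\left(8 + \left(-6\right)^{2} - -6\right) + 76} = \sqrt{\left(8 + 36 + 6\right) + 76} = \sqrt{50 + 76} = \sqrt{126} = 3 \sqrt{14} \approx 11.225$)
$14 c \left(-114\right) = 14 \cdot 3 \sqrt{14} \left(-114\right) = 42 \sqrt{14} \left(-114\right) = - 4788 \sqrt{14}$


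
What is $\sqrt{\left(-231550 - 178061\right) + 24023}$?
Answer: $2 i \sqrt{96397} \approx 620.96 i$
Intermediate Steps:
$\sqrt{\left(-231550 - 178061\right) + 24023} = \sqrt{-409611 + 24023} = \sqrt{-385588} = 2 i \sqrt{96397}$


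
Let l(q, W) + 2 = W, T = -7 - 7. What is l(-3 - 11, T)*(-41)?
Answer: 656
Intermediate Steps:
T = -14
l(q, W) = -2 + W
l(-3 - 11, T)*(-41) = (-2 - 14)*(-41) = -16*(-41) = 656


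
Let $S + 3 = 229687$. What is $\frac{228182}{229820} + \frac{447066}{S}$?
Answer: $\frac{9697153913}{3299123555} \approx 2.9393$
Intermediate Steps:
$S = 229684$ ($S = -3 + 229687 = 229684$)
$\frac{228182}{229820} + \frac{447066}{S} = \frac{228182}{229820} + \frac{447066}{229684} = 228182 \cdot \frac{1}{229820} + 447066 \cdot \frac{1}{229684} = \frac{114091}{114910} + \frac{223533}{114842} = \frac{9697153913}{3299123555}$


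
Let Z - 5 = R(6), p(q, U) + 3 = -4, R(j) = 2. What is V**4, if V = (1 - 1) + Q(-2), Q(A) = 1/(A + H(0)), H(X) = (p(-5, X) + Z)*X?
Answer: 1/16 ≈ 0.062500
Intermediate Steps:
p(q, U) = -7 (p(q, U) = -3 - 4 = -7)
Z = 7 (Z = 5 + 2 = 7)
H(X) = 0 (H(X) = (-7 + 7)*X = 0*X = 0)
Q(A) = 1/A (Q(A) = 1/(A + 0) = 1/A)
V = -1/2 (V = (1 - 1) + 1/(-2) = 0 - 1/2 = -1/2 ≈ -0.50000)
V**4 = (-1/2)**4 = 1/16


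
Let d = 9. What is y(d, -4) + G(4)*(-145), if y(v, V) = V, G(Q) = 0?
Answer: -4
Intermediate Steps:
y(d, -4) + G(4)*(-145) = -4 + 0*(-145) = -4 + 0 = -4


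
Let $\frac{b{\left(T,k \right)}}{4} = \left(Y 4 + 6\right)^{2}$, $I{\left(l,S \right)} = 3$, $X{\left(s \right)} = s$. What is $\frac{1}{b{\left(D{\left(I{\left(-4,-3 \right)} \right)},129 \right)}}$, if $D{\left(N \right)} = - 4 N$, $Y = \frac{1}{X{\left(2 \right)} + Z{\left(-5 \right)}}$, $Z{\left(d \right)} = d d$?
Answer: $\frac{729}{110224} \approx 0.0066138$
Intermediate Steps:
$Z{\left(d \right)} = d^{2}$
$Y = \frac{1}{27}$ ($Y = \frac{1}{2 + \left(-5\right)^{2}} = \frac{1}{2 + 25} = \frac{1}{27} \approx 0.037037$)
$b{\left(T,k \right)} = \frac{110224}{729}$ ($b{\left(T,k \right)} = 4 \left(\frac{1}{27} \cdot 4 + 6\right)^{2} = 4 \left(\frac{4}{27} + 6\right)^{2} = 4 \left(\frac{166}{27}\right)^{2} = 4 \cdot \frac{27556}{729} = \frac{110224}{729}$)
$\frac{1}{b{\left(D{\left(I{\left(-4,-3 \right)} \right)},129 \right)}} = \frac{1}{\frac{110224}{729}} = \frac{729}{110224}$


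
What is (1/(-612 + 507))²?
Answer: 1/11025 ≈ 9.0703e-5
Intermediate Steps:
(1/(-612 + 507))² = (1/(-105))² = (-1/105)² = 1/11025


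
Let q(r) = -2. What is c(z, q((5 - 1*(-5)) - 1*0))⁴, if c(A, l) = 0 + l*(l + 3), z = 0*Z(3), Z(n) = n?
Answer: 16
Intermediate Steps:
z = 0 (z = 0*3 = 0)
c(A, l) = l*(3 + l) (c(A, l) = 0 + l*(3 + l) = l*(3 + l))
c(z, q((5 - 1*(-5)) - 1*0))⁴ = (-2*(3 - 2))⁴ = (-2*1)⁴ = (-2)⁴ = 16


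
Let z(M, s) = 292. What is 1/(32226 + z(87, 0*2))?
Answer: 1/32518 ≈ 3.0752e-5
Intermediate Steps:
1/(32226 + z(87, 0*2)) = 1/(32226 + 292) = 1/32518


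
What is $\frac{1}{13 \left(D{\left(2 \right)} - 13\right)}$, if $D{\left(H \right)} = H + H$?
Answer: $- \frac{1}{117} \approx -0.008547$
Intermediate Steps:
$D{\left(H \right)} = 2 H$
$\frac{1}{13 \left(D{\left(2 \right)} - 13\right)} = \frac{1}{13 \left(2 \cdot 2 - 13\right)} = \frac{1}{13 \left(4 - 13\right)} = \frac{1}{13 \left(-9\right)} = \frac{1}{-117} = - \frac{1}{117}$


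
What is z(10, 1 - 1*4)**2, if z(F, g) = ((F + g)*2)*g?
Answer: 1764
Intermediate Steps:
z(F, g) = g*(2*F + 2*g) (z(F, g) = (2*F + 2*g)*g = g*(2*F + 2*g))
z(10, 1 - 1*4)**2 = (2*(1 - 1*4)*(10 + (1 - 1*4)))**2 = (2*(1 - 4)*(10 + (1 - 4)))**2 = (2*(-3)*(10 - 3))**2 = (2*(-3)*7)**2 = (-42)**2 = 1764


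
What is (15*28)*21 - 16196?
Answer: -7376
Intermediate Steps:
(15*28)*21 - 16196 = 420*21 - 16196 = 8820 - 16196 = -7376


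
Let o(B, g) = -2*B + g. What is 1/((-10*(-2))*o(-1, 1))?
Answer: 1/60 ≈ 0.016667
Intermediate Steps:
o(B, g) = g - 2*B
1/((-10*(-2))*o(-1, 1)) = 1/((-10*(-2))*(1 - 2*(-1))) = 1/(20*(1 + 2)) = 1/(20*3) = 1/60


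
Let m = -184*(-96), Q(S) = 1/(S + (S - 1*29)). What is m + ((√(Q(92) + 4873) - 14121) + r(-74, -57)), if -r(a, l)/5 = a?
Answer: 3913 + 6*√3252055/155 ≈ 3982.8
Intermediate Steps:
r(a, l) = -5*a
Q(S) = 1/(-29 + 2*S) (Q(S) = 1/(S + (S - 29)) = 1/(S + (-29 + S)) = 1/(-29 + 2*S))
m = 17664
m + ((√(Q(92) + 4873) - 14121) + r(-74, -57)) = 17664 + ((√(1/(-29 + 2*92) + 4873) - 14121) - 5*(-74)) = 17664 + ((√(1/(-29 + 184) + 4873) - 14121) + 370) = 17664 + ((√(1/155 + 4873) - 14121) + 370) = 17664 + ((√(755316/155) - 14121) + 370) = 17664 + ((6*√3252055/155 - 14121) + 370) = 17664 + ((-14121 + 6*√3252055/155) + 370) = 17664 + (-13751 + 6*√3252055/155) = 3913 + 6*√3252055/155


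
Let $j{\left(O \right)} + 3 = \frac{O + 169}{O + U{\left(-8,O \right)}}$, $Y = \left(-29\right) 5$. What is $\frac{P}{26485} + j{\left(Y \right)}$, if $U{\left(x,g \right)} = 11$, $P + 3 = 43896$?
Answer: $- \frac{2700474}{1774495} \approx -1.5218$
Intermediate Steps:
$P = 43893$ ($P = -3 + 43896 = 43893$)
$Y = -145$
$j{\left(O \right)} = -3 + \frac{169 + O}{11 + O}$ ($j{\left(O \right)} = -3 + \frac{O + 169}{O + 11} = -3 + \frac{169 + O}{11 + O}$)
$\frac{P}{26485} + j{\left(Y \right)} = \frac{43893}{26485} + \frac{2 \left(68 - -145\right)}{11 - 145} = 43893 \cdot \frac{1}{26485} + \frac{2 \left(68 + 145\right)}{-134} = \frac{43893}{26485} + 2 \left(- \frac{1}{134}\right) 213 = \frac{43893}{26485} - \frac{213}{67} = - \frac{2700474}{1774495}$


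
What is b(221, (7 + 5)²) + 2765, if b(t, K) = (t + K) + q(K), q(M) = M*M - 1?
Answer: 23865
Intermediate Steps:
q(M) = -1 + M² (q(M) = M² - 1 = -1 + M²)
b(t, K) = -1 + K + t + K² (b(t, K) = (t + K) + (-1 + K²) = (K + t) + (-1 + K²) = -1 + K + t + K²)
b(221, (7 + 5)²) + 2765 = (-1 + (7 + 5)² + 221 + ((7 + 5)²)²) + 2765 = (-1 + 12² + 221 + (12²)²) + 2765 = (-1 + 144 + 221 + 144²) + 2765 = (-1 + 144 + 221 + 20736) + 2765 = 21100 + 2765 = 23865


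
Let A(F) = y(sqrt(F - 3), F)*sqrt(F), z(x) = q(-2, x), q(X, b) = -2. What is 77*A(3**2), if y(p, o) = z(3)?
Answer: -462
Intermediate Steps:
z(x) = -2
y(p, o) = -2
A(F) = -2*sqrt(F)
77*A(3**2) = 77*(-2*sqrt(3**2)) = 77*(-2*sqrt(9)) = 77*(-2*3) = 77*(-6) = -462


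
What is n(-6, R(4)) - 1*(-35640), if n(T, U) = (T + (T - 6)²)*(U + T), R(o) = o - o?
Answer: 34812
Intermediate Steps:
R(o) = 0
n(T, U) = (T + U)*(T + (-6 + T)²) (n(T, U) = (T + (-6 + T)²)*(T + U) = (T + U)*(T + (-6 + T)²))
n(-6, R(4)) - 1*(-35640) = ((-6)² - 6*0 - 6*(-6 - 6)² + 0*(-6 - 6)²) - 1*(-35640) = (36 + 0 - 6*(-12)² + 0*(-12)²) + 35640 = (36 + 0 - 6*144 + 0*144) + 35640 = (36 + 0 - 864 + 0) + 35640 = -828 + 35640 = 34812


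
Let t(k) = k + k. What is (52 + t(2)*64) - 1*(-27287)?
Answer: 27595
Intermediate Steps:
t(k) = 2*k
(52 + t(2)*64) - 1*(-27287) = (52 + (2*2)*64) - 1*(-27287) = (52 + 4*64) + 27287 = (52 + 256) + 27287 = 308 + 27287 = 27595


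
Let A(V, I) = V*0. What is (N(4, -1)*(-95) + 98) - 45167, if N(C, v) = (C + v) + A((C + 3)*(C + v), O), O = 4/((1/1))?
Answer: -45354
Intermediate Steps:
O = 4 (O = 4/((1*1)) = 4/1 = 4*1 = 4)
A(V, I) = 0
N(C, v) = C + v (N(C, v) = (C + v) + 0 = C + v)
(N(4, -1)*(-95) + 98) - 45167 = ((4 - 1)*(-95) + 98) - 45167 = (3*(-95) + 98) - 45167 = (-285 + 98) - 45167 = -187 - 45167 = -45354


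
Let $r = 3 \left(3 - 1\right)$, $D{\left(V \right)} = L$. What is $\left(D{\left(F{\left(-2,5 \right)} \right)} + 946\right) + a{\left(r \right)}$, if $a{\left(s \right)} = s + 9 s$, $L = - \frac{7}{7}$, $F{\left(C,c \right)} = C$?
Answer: $1005$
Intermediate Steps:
$L = -1$ ($L = \left(-7\right) \frac{1}{7} = -1$)
$D{\left(V \right)} = -1$
$r = 6$ ($r = 3 \cdot 2 = 6$)
$a{\left(s \right)} = 10 s$
$\left(D{\left(F{\left(-2,5 \right)} \right)} + 946\right) + a{\left(r \right)} = \left(-1 + 946\right) + 10 \cdot 6 = 945 + 60 = 1005$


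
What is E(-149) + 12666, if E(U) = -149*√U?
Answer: 12666 - 149*I*√149 ≈ 12666.0 - 1818.8*I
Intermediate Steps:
E(-149) + 12666 = -149*I*√149 + 12666 = 12666 - 149*I*√149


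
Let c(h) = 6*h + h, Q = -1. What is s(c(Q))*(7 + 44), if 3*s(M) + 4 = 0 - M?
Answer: 51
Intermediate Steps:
c(h) = 7*h
s(M) = -4/3 - M/3 (s(M) = -4/3 + (0 - M)/3 = -4/3 + (-M)/3 = -4/3 - M/3)
s(c(Q))*(7 + 44) = (-4/3 - 7*(-1)/3)*(7 + 44) = (-4/3 - ⅓*(-7))*51 = (-4/3 + 7/3)*51 = 1*51 = 51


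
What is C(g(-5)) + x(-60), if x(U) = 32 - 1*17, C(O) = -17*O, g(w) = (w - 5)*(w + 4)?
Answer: -155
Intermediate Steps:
g(w) = (-5 + w)*(4 + w)
x(U) = 15 (x(U) = 32 - 17 = 15)
C(g(-5)) + x(-60) = -17*(-20 + (-5)² - 1*(-5)) + 15 = -17*(-20 + 25 + 5) + 15 = -17*10 + 15 = -170 + 15 = -155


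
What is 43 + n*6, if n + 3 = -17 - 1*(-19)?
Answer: 37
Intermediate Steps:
n = -1 (n = -3 + (-17 - 1*(-19)) = -3 + (-17 + 19) = -3 + 2 = -1)
43 + n*6 = 43 - 1*6 = 43 - 6 = 37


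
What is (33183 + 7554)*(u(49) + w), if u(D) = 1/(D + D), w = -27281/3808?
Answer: -7768342215/26656 ≈ -2.9143e+5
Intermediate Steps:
w = -27281/3808 (w = -27281*1/3808 = -27281/3808 ≈ -7.1641)
u(D) = 1/(2*D)
(33183 + 7554)*(u(49) + w) = (33183 + 7554)*((1/2)/49 - 27281/3808) = 40737*((1/2)*(1/49) - 27281/3808) = 40737*(1/98 - 27281/3808) = 40737*(-190695/26656) = -7768342215/26656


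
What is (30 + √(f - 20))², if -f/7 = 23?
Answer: (30 + I*√181)² ≈ 719.0 + 807.22*I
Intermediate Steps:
f = -161 (f = -7*23 = -161)
(30 + √(f - 20))² = (30 + √(-161 - 20))² = (30 + √(-181))² = (30 + I*√181)²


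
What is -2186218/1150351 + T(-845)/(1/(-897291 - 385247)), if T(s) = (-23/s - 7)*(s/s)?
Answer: 8692871539623286/972046595 ≈ 8.9428e+6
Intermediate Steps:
T(s) = -7 - 23/s (T(s) = (-7 - 23/s)*1 = -7 - 23/s)
-2186218/1150351 + T(-845)/(1/(-897291 - 385247)) = -2186218/1150351 + (-7 - 23/(-845))/(1/(-897291 - 385247)) = -2186218*1/1150351 + (-7 - 23*(-1/845))/(1/(-1282538)) = -2186218/1150351 + (-7 + 23/845)/(-1/1282538) = -2186218/1150351 - 5892/845*(-1282538) = -2186218/1150351 + 7556713896/845 = 8692871539623286/972046595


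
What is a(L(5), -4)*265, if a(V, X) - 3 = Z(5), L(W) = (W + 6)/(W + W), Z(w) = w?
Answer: 2120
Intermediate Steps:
L(W) = (6 + W)/(2*W) (L(W) = (6 + W)/((2*W)) = (6 + W)*(1/(2*W)) = (6 + W)/(2*W))
a(V, X) = 8 (a(V, X) = 3 + 5 = 8)
a(L(5), -4)*265 = 8*265 = 2120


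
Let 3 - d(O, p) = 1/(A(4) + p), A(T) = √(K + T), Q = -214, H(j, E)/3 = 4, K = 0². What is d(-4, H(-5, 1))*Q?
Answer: -4387/7 ≈ -626.71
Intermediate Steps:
K = 0
H(j, E) = 12 (H(j, E) = 3*4 = 12)
A(T) = √T (A(T) = √(0 + T) = √T)
d(O, p) = 3 - 1/(2 + p) (d(O, p) = 3 - 1/(√4 + p) = 3 - 1/(2 + p))
d(-4, H(-5, 1))*Q = ((5 + 3*12)/(2 + 12))*(-214) = ((5 + 36)/14)*(-214) = ((1/14)*41)*(-214) = (41/14)*(-214) = -4387/7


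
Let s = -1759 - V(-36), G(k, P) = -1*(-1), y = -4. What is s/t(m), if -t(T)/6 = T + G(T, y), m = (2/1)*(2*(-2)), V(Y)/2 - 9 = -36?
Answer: -1705/42 ≈ -40.595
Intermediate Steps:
G(k, P) = 1
V(Y) = -54 (V(Y) = 18 + 2*(-36) = 18 - 72 = -54)
s = -1705 (s = -1759 - 1*(-54) = -1759 + 54 = -1705)
m = -8 (m = (2*1)*(-4) = 2*(-4) = -8)
t(T) = -6 - 6*T (t(T) = -6*(T + 1) = -6*(1 + T) = -6 - 6*T)
s/t(m) = -1705/(-6 - 6*(-8)) = -1705/(-6 + 48) = -1705/42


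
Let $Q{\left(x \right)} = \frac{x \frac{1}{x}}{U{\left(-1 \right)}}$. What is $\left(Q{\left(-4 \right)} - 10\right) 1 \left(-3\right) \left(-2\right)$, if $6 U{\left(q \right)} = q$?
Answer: $-96$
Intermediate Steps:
$U{\left(q \right)} = \frac{q}{6}$
$Q{\left(x \right)} = -6$ ($Q{\left(x \right)} = \frac{x \frac{1}{x}}{\frac{1}{6} \left(-1\right)} = 1 \frac{1}{- \frac{1}{6}} = 1 \left(-6\right) = -6$)
$\left(Q{\left(-4 \right)} - 10\right) 1 \left(-3\right) \left(-2\right) = \left(-6 - 10\right) 1 \left(-3\right) \left(-2\right) = - 16 \left(\left(-3\right) \left(-2\right)\right) = \left(-16\right) 6 = -96$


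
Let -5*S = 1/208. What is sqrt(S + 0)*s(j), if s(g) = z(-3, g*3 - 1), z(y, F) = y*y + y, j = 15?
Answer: 3*I*sqrt(65)/130 ≈ 0.18605*I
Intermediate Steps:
S = -1/1040 (S = -1/5/208 = -1/5*1/208 = -1/1040 ≈ -0.00096154)
z(y, F) = y + y**2 (z(y, F) = y**2 + y = y + y**2)
s(g) = 6 (s(g) = -3*(1 - 3) = -3*(-2) = 6)
sqrt(S + 0)*s(j) = sqrt(-1/1040 + 0)*6 = sqrt(-1/1040)*6 = (I*sqrt(65)/260)*6 = 3*I*sqrt(65)/130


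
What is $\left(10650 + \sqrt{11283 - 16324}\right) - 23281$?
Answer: $-12631 + 71 i \approx -12631.0 + 71.0 i$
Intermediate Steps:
$\left(10650 + \sqrt{11283 - 16324}\right) - 23281 = \left(10650 + \sqrt{-5041}\right) - 23281 = \left(10650 + 71 i\right) - 23281 = -12631 + 71 i$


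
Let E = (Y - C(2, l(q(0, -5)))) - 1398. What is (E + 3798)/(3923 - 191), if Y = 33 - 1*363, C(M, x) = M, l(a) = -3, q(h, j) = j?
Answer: 517/933 ≈ 0.55413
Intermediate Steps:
Y = -330 (Y = 33 - 363 = -330)
E = -1730 (E = (-330 - 1*2) - 1398 = (-330 - 2) - 1398 = -332 - 1398 = -1730)
(E + 3798)/(3923 - 191) = (-1730 + 3798)/(3923 - 191) = 2068/3732 = 2068*(1/3732) = 517/933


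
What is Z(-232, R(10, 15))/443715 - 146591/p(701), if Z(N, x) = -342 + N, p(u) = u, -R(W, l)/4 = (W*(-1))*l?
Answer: -65045027939/311044215 ≈ -209.12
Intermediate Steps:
R(W, l) = 4*W*l (R(W, l) = -4*W*(-1)*l = -4*(-W)*l = -(-4)*W*l = 4*W*l)
Z(-232, R(10, 15))/443715 - 146591/p(701) = (-342 - 232)/443715 - 146591/701 = -574*1/443715 - 146591*1/701 = -574/443715 - 146591/701 = -65045027939/311044215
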